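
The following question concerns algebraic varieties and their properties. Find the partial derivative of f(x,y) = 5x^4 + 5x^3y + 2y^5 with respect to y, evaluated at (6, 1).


df/dy = 5*x^3 + 5*2*y^4
At (6,1): 5*6^3 + 5*2*1^4
= 1080 + 10
= 1090

1090


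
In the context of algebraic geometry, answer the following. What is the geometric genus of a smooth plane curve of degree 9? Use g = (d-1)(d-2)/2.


Using the genus formula for smooth plane curves:
g = (d-1)(d-2)/2
g = (9-1)(9-2)/2
g = 8*7/2
g = 56/2 = 28

28


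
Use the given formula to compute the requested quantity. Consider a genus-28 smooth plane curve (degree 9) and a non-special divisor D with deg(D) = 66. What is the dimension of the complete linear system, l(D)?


First, compute the genus of a smooth plane curve of degree 9:
g = (d-1)(d-2)/2 = (9-1)(9-2)/2 = 28
For a non-special divisor D (i.e., h^1(D) = 0), Riemann-Roch gives:
l(D) = deg(D) - g + 1
Since deg(D) = 66 >= 2g - 1 = 55, D is non-special.
l(D) = 66 - 28 + 1 = 39

39


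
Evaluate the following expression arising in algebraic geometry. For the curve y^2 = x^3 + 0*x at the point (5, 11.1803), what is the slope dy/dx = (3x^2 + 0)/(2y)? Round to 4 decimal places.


Using implicit differentiation of y^2 = x^3 + 0*x:
2y * dy/dx = 3x^2 + 0
dy/dx = (3x^2 + 0)/(2y)
Numerator: 3*5^2 + 0 = 75
Denominator: 2*11.1803 = 22.3606
dy/dx = 75/22.3606 = 3.3541

3.3541


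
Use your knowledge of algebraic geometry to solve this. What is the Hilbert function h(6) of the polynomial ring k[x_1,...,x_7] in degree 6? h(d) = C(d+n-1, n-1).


The Hilbert function for the polynomial ring in 7 variables is:
h(d) = C(d+n-1, n-1)
h(6) = C(6+7-1, 7-1) = C(12, 6)
= 12! / (6! * 6!)
= 924

924


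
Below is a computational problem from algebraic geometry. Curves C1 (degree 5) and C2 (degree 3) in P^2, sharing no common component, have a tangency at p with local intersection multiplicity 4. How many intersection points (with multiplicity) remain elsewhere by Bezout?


By Bezout's theorem, the total intersection number is d1 * d2.
Total = 5 * 3 = 15
Intersection multiplicity at p = 4
Remaining intersections = 15 - 4 = 11

11


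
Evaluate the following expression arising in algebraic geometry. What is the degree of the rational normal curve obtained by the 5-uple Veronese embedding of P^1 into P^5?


The rational normal curve in P^5 is the image of P^1 under the 5-uple Veronese.
A general hyperplane in P^5 pulls back to a degree-5 form on P^1, which has 5 zeros,
so the curve meets a general hyperplane in 5 points. Degree = 5.

5


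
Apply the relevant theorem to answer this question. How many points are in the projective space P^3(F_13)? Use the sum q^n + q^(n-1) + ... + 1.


P^3(F_13) has (q^(n+1) - 1)/(q - 1) points.
= 13^3 + 13^2 + 13^1 + 13^0
= 2197 + 169 + 13 + 1
= 2380

2380


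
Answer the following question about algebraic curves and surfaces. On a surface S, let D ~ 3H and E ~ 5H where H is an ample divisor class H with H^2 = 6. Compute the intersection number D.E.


Using bilinearity of the intersection pairing on a surface S:
(aH).(bH) = ab * (H.H)
We have H^2 = 6.
D.E = (3H).(5H) = 3*5*6
= 15*6
= 90

90


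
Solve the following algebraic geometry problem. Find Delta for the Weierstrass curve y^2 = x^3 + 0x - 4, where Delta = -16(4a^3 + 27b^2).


Compute each component:
4a^3 = 4*0^3 = 4*0 = 0
27b^2 = 27*(-4)^2 = 27*16 = 432
4a^3 + 27b^2 = 0 + 432 = 432
Delta = -16*432 = -6912

-6912


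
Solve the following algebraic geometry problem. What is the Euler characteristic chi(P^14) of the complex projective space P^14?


The complex projective space P^14 has one cell in each even real dimension 0, 2, ..., 28.
The cohomology groups are H^{2k}(P^14) = Z for k = 0,...,14, and 0 otherwise.
Euler characteristic = sum of Betti numbers = 1 per even-dimensional cohomology group.
chi(P^14) = 14 + 1 = 15

15


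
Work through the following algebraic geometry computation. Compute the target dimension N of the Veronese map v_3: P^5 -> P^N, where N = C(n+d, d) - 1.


The Veronese embedding v_d: P^n -> P^N maps each point to all
degree-d monomials in n+1 homogeneous coordinates.
N = C(n+d, d) - 1
N = C(5+3, 3) - 1
N = C(8, 3) - 1
C(8, 3) = 56
N = 56 - 1 = 55

55


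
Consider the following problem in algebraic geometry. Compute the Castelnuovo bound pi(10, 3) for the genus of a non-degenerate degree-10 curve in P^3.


Castelnuovo's bound: write d - 1 = m(r-1) + epsilon with 0 <= epsilon < r-1.
d - 1 = 10 - 1 = 9
r - 1 = 3 - 1 = 2
9 = 4*2 + 1, so m = 4, epsilon = 1
pi(d, r) = m(m-1)(r-1)/2 + m*epsilon
= 4*3*2/2 + 4*1
= 24/2 + 4
= 12 + 4 = 16

16


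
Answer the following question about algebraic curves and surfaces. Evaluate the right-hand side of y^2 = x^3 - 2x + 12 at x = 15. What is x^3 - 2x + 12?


Compute x^3 - 2x + 12 at x = 15:
x^3 = 15^3 = 3375
(-2)*x = (-2)*15 = -30
Sum: 3375 - 30 + 12 = 3357

3357


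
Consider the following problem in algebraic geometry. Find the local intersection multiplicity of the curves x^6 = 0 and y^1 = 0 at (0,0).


The intersection multiplicity of V(x^a) and V(y^b) at the origin is:
I(O; V(x^6), V(y^1)) = dim_k(k[x,y]/(x^6, y^1))
A basis for k[x,y]/(x^6, y^1) is the set of monomials x^i * y^j
where 0 <= i < 6 and 0 <= j < 1.
The number of such monomials is 6 * 1 = 6

6


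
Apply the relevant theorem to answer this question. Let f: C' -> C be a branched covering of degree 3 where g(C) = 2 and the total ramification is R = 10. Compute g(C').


Riemann-Hurwitz formula: 2g' - 2 = d(2g - 2) + R
Given: d = 3, g = 2, R = 10
2g' - 2 = 3*(2*2 - 2) + 10
2g' - 2 = 3*2 + 10
2g' - 2 = 6 + 10 = 16
2g' = 18
g' = 9

9


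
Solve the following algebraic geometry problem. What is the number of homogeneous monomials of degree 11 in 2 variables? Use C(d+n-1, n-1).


The number of degree-11 monomials in 2 variables is C(d+n-1, n-1).
= C(11+2-1, 2-1) = C(12, 1)
= 12

12


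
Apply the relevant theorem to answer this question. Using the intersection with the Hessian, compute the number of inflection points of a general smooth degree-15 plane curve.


For a general smooth plane curve C of degree d, the inflection points are
the intersection of C with its Hessian curve, which has degree 3(d-2).
By Bezout, the total intersection number is d * 3(d-2) = 15 * 39 = 585.
For a general curve every flex is ordinary, so each contributes
multiplicity 1 to C·Hess(C), and the number of distinct inflection
points is 3d(d-2).
Inflection points = 3*15*(15-2) = 3*15*13 = 585

585


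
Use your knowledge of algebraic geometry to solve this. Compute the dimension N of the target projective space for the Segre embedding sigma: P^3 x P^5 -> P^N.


The Segre embedding maps P^m x P^n into P^N via
all products of coordinates from each factor.
N = (m+1)(n+1) - 1
N = (3+1)(5+1) - 1
N = 4*6 - 1
N = 24 - 1 = 23

23


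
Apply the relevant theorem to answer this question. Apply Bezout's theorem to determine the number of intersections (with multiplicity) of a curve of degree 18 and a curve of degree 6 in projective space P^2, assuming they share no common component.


Bezout's theorem states the intersection count equals the product of degrees.
Intersection count = 18 * 6 = 108

108


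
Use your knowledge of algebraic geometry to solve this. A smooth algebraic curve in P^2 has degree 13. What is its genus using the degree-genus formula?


Using the genus formula for smooth plane curves:
g = (d-1)(d-2)/2
g = (13-1)(13-2)/2
g = 12*11/2
g = 132/2 = 66

66


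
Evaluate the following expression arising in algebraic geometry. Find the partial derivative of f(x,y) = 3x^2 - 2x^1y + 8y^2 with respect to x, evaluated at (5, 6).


df/dx = 2*3*x^1 + 1*(-2)*x^0*y
At (5,6): 2*3*5^1 + 1*(-2)*5^0*6
= 30 - 12
= 18

18


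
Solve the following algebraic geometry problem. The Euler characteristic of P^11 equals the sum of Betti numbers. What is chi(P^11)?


The complex projective space P^11 has one cell in each even real dimension 0, 2, ..., 22.
The cohomology groups are H^{2k}(P^11) = Z for k = 0,...,11, and 0 otherwise.
Euler characteristic = sum of Betti numbers = 1 per even-dimensional cohomology group.
chi(P^11) = 11 + 1 = 12

12


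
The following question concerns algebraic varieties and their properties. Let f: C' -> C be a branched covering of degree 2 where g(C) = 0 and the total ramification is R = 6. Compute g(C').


Riemann-Hurwitz formula: 2g' - 2 = d(2g - 2) + R
Given: d = 2, g = 0, R = 6
2g' - 2 = 2*(2*0 - 2) + 6
2g' - 2 = 2*(-2) + 6
2g' - 2 = -4 + 6 = 2
2g' = 4
g' = 2

2


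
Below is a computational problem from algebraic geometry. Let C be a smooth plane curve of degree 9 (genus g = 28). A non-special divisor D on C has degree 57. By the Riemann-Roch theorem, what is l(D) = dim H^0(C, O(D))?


First, compute the genus of a smooth plane curve of degree 9:
g = (d-1)(d-2)/2 = (9-1)(9-2)/2 = 28
For a non-special divisor D (i.e., h^1(D) = 0), Riemann-Roch gives:
l(D) = deg(D) - g + 1
Since deg(D) = 57 >= 2g - 1 = 55, D is non-special.
l(D) = 57 - 28 + 1 = 30

30


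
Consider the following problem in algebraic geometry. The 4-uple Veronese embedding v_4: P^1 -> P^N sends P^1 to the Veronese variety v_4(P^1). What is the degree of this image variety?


The Veronese variety v_4(P^1) has degree d^r.
d^r = 4^1 = 4

4


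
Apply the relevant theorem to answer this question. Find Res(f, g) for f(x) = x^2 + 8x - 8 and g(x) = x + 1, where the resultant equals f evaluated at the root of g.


For Res(f, x - c), we evaluate f at x = c.
f(-1) = (-1)^2 + 8*(-1) - 8
= 1 - 8 - 8
= -7 - 8 = -15
Res(f, g) = -15

-15


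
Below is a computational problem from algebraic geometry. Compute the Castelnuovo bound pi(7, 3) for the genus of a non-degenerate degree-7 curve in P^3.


Castelnuovo's bound: write d - 1 = m(r-1) + epsilon with 0 <= epsilon < r-1.
d - 1 = 7 - 1 = 6
r - 1 = 3 - 1 = 2
6 = 3*2 + 0, so m = 3, epsilon = 0
pi(d, r) = m(m-1)(r-1)/2 + m*epsilon
= 3*2*2/2 + 3*0
= 12/2 + 0
= 6 + 0 = 6

6


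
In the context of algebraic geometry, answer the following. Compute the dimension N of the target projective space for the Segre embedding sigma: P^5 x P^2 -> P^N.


The Segre embedding maps P^m x P^n into P^N via
all products of coordinates from each factor.
N = (m+1)(n+1) - 1
N = (5+1)(2+1) - 1
N = 6*3 - 1
N = 18 - 1 = 17

17


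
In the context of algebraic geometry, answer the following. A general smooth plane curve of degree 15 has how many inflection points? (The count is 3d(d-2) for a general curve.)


For a general smooth plane curve C of degree d, the inflection points are
the intersection of C with its Hessian curve, which has degree 3(d-2).
By Bezout, the total intersection number is d * 3(d-2) = 15 * 39 = 585.
For a general curve every flex is ordinary, so each contributes
multiplicity 1 to C·Hess(C), and the number of distinct inflection
points is 3d(d-2).
Inflection points = 3*15*(15-2) = 3*15*13 = 585

585


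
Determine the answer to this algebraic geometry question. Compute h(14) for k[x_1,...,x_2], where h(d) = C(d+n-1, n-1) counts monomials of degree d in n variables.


The Hilbert function for the polynomial ring in 2 variables is:
h(d) = C(d+n-1, n-1)
h(14) = C(14+2-1, 2-1) = C(15, 1)
= 15! / (1! * 14!)
= 15

15


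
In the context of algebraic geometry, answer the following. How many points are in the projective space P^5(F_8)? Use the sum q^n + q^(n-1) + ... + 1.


P^5(F_8) has (q^(n+1) - 1)/(q - 1) points.
= 8^5 + 8^4 + 8^3 + 8^2 + 8^1 + 8^0
= 32768 + 4096 + 512 + 64 + 8 + 1
= 37449

37449


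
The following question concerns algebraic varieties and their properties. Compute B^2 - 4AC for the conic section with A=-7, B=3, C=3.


The discriminant of a conic Ax^2 + Bxy + Cy^2 + ... = 0 is B^2 - 4AC.
B^2 = 3^2 = 9
4AC = 4*(-7)*3 = -84
Discriminant = 9 + 84 = 93

93


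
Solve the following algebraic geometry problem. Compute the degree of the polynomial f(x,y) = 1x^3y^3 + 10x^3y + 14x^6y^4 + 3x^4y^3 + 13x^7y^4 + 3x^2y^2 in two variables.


Examine each term for its total degree (sum of exponents).
  Term '1x^3y^3' has total degree 3+3 = 6.
  Term '10x^3y' has total degree 3+1 = 4.
  Term '14x^6y^4' has total degree 6+4 = 10.
  Term '3x^4y^3' has total degree 4+3 = 7.
  Term '13x^7y^4' has total degree 7+4 = 11.
  Term '3x^2y^2' has total degree 2+2 = 4.
The maximum total degree among all terms is 11.

11


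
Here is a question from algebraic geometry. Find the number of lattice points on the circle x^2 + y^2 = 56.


Systematically check integer values of x where x^2 <= 56.
For each valid x, check if 56 - x^2 is a perfect square.
Total integer solutions found: 0

0


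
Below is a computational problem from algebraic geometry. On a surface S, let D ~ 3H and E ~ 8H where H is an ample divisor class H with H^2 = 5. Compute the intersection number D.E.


Using bilinearity of the intersection pairing on a surface S:
(aH).(bH) = ab * (H.H)
We have H^2 = 5.
D.E = (3H).(8H) = 3*8*5
= 24*5
= 120

120


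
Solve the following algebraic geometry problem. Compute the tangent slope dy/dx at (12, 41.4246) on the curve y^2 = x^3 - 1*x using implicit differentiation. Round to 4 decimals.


Using implicit differentiation of y^2 = x^3 - 1*x:
2y * dy/dx = 3x^2 - 1
dy/dx = (3x^2 - 1)/(2y)
Numerator: 3*12^2 - 1 = 431
Denominator: 2*41.4246 = 82.8492
dy/dx = 431/82.8492 = 5.2022

5.2022


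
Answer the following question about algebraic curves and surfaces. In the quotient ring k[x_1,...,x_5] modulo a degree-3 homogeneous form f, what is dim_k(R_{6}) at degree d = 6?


For R = k[x_1,...,x_n]/(f) with f homogeneous of degree e:
The Hilbert series is (1 - t^e)/(1 - t)^n.
So h(d) = C(d+n-1, n-1) - C(d-e+n-1, n-1) for d >= e.
With n=5, e=3, d=6:
C(6+5-1, 5-1) = C(10, 4) = 210
C(6-3+5-1, 5-1) = C(7, 4) = 35
h(6) = 210 - 35 = 175

175


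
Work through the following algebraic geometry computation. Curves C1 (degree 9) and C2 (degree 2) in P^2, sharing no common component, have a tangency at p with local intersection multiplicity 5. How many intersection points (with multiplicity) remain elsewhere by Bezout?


By Bezout's theorem, the total intersection number is d1 * d2.
Total = 9 * 2 = 18
Intersection multiplicity at p = 5
Remaining intersections = 18 - 5 = 13

13


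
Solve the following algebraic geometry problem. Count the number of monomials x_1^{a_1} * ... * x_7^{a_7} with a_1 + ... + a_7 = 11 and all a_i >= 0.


The number of degree-11 monomials in 7 variables is C(d+n-1, n-1).
= C(11+7-1, 7-1) = C(17, 6)
= 12376

12376


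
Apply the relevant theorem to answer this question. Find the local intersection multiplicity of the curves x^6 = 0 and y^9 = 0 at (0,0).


The intersection multiplicity of V(x^a) and V(y^b) at the origin is:
I(O; V(x^6), V(y^9)) = dim_k(k[x,y]/(x^6, y^9))
A basis for k[x,y]/(x^6, y^9) is the set of monomials x^i * y^j
where 0 <= i < 6 and 0 <= j < 9.
The number of such monomials is 6 * 9 = 54

54


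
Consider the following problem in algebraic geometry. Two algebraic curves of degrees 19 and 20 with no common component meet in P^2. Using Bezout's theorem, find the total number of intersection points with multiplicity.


Bezout's theorem states the intersection count equals the product of degrees.
Intersection count = 19 * 20 = 380

380


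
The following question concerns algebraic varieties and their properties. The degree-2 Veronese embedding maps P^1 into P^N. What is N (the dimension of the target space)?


The Veronese embedding v_d: P^n -> P^N maps each point to all
degree-d monomials in n+1 homogeneous coordinates.
N = C(n+d, d) - 1
N = C(1+2, 2) - 1
N = C(3, 2) - 1
C(3, 2) = 3
N = 3 - 1 = 2

2


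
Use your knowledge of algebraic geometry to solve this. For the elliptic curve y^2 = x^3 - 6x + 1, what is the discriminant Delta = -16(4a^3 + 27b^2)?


Compute each component:
4a^3 = 4*(-6)^3 = 4*(-216) = -864
27b^2 = 27*1^2 = 27*1 = 27
4a^3 + 27b^2 = -864 + 27 = -837
Delta = -16*(-837) = 13392

13392


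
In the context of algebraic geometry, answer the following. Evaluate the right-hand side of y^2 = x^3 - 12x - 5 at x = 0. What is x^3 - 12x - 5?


Compute x^3 - 12x - 5 at x = 0:
x^3 = 0^3 = 0
(-12)*x = (-12)*0 = 0
Sum: 0 + 0 - 5 = -5

-5


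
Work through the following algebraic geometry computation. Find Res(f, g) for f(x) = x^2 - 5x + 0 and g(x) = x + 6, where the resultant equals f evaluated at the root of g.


For Res(f, x - c), we evaluate f at x = c.
f(-6) = (-6)^2 - 5*(-6) + 0
= 36 + 30 + 0
= 66 + 0 = 66
Res(f, g) = 66

66


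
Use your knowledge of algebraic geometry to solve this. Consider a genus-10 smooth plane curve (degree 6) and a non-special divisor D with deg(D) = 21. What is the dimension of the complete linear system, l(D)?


First, compute the genus of a smooth plane curve of degree 6:
g = (d-1)(d-2)/2 = (6-1)(6-2)/2 = 10
For a non-special divisor D (i.e., h^1(D) = 0), Riemann-Roch gives:
l(D) = deg(D) - g + 1
Since deg(D) = 21 >= 2g - 1 = 19, D is non-special.
l(D) = 21 - 10 + 1 = 12

12


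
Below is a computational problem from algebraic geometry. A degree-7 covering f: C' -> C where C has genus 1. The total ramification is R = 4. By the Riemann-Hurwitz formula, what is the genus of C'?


Riemann-Hurwitz formula: 2g' - 2 = d(2g - 2) + R
Given: d = 7, g = 1, R = 4
2g' - 2 = 7*(2*1 - 2) + 4
2g' - 2 = 7*0 + 4
2g' - 2 = 0 + 4 = 4
2g' = 6
g' = 3

3


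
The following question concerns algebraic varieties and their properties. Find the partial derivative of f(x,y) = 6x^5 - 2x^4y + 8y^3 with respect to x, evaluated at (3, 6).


df/dx = 5*6*x^4 + 4*(-2)*x^3*y
At (3,6): 5*6*3^4 + 4*(-2)*3^3*6
= 2430 - 1296
= 1134

1134


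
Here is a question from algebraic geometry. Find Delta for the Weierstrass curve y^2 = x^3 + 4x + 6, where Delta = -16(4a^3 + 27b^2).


Compute each component:
4a^3 = 4*4^3 = 4*64 = 256
27b^2 = 27*6^2 = 27*36 = 972
4a^3 + 27b^2 = 256 + 972 = 1228
Delta = -16*1228 = -19648

-19648


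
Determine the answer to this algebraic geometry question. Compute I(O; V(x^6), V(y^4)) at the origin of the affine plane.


The intersection multiplicity of V(x^a) and V(y^b) at the origin is:
I(O; V(x^6), V(y^4)) = dim_k(k[x,y]/(x^6, y^4))
A basis for k[x,y]/(x^6, y^4) is the set of monomials x^i * y^j
where 0 <= i < 6 and 0 <= j < 4.
The number of such monomials is 6 * 4 = 24

24


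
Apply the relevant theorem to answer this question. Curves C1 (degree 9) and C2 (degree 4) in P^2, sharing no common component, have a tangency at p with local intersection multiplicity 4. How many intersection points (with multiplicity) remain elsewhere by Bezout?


By Bezout's theorem, the total intersection number is d1 * d2.
Total = 9 * 4 = 36
Intersection multiplicity at p = 4
Remaining intersections = 36 - 4 = 32

32


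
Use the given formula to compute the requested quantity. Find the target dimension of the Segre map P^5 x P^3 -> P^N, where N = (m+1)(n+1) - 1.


The Segre embedding maps P^m x P^n into P^N via
all products of coordinates from each factor.
N = (m+1)(n+1) - 1
N = (5+1)(3+1) - 1
N = 6*4 - 1
N = 24 - 1 = 23

23


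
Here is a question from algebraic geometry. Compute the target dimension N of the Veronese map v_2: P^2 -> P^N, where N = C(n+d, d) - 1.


The Veronese embedding v_d: P^n -> P^N maps each point to all
degree-d monomials in n+1 homogeneous coordinates.
N = C(n+d, d) - 1
N = C(2+2, 2) - 1
N = C(4, 2) - 1
C(4, 2) = 6
N = 6 - 1 = 5

5


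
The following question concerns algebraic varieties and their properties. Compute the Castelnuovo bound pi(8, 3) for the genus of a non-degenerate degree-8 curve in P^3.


Castelnuovo's bound: write d - 1 = m(r-1) + epsilon with 0 <= epsilon < r-1.
d - 1 = 8 - 1 = 7
r - 1 = 3 - 1 = 2
7 = 3*2 + 1, so m = 3, epsilon = 1
pi(d, r) = m(m-1)(r-1)/2 + m*epsilon
= 3*2*2/2 + 3*1
= 12/2 + 3
= 6 + 3 = 9

9


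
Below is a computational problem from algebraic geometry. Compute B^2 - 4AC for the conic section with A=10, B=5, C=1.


The discriminant of a conic Ax^2 + Bxy + Cy^2 + ... = 0 is B^2 - 4AC.
B^2 = 5^2 = 25
4AC = 4*10*1 = 40
Discriminant = 25 - 40 = -15

-15


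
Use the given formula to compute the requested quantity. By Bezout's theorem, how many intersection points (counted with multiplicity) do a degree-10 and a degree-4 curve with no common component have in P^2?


Bezout's theorem states the intersection count equals the product of degrees.
Intersection count = 10 * 4 = 40

40


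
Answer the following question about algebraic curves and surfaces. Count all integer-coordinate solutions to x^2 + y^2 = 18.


Systematically check integer values of x where x^2 <= 18.
For each valid x, check if 18 - x^2 is a perfect square.
x=3: 18 - 9 = 9, sqrt = 3 (valid)
Total integer solutions found: 4

4


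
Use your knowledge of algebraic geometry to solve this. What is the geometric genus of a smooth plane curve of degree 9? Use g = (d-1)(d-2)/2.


Using the genus formula for smooth plane curves:
g = (d-1)(d-2)/2
g = (9-1)(9-2)/2
g = 8*7/2
g = 56/2 = 28

28


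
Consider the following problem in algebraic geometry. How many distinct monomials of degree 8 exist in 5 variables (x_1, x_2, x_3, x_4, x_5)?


The number of degree-8 monomials in 5 variables is C(d+n-1, n-1).
= C(8+5-1, 5-1) = C(12, 4)
= 495

495


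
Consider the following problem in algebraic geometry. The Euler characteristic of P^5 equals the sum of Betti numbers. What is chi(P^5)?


The complex projective space P^5 has one cell in each even real dimension 0, 2, ..., 10.
The cohomology groups are H^{2k}(P^5) = Z for k = 0,...,5, and 0 otherwise.
Euler characteristic = sum of Betti numbers = 1 per even-dimensional cohomology group.
chi(P^5) = 5 + 1 = 6

6


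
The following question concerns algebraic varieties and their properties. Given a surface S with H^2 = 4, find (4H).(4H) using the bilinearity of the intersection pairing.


Using bilinearity of the intersection pairing on a surface S:
(aH).(bH) = ab * (H.H)
We have H^2 = 4.
D.E = (4H).(4H) = 4*4*4
= 16*4
= 64

64


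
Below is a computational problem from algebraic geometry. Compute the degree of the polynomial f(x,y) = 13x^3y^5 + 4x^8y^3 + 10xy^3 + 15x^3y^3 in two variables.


Examine each term for its total degree (sum of exponents).
  Term '13x^3y^5' has total degree 3+5 = 8.
  Term '4x^8y^3' has total degree 8+3 = 11.
  Term '10xy^3' has total degree 1+3 = 4.
  Term '15x^3y^3' has total degree 3+3 = 6.
The maximum total degree among all terms is 11.

11


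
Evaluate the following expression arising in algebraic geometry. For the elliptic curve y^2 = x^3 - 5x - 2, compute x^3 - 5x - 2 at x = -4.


Compute x^3 - 5x - 2 at x = -4:
x^3 = (-4)^3 = -64
(-5)*x = (-5)*(-4) = 20
Sum: -64 + 20 - 2 = -46

-46


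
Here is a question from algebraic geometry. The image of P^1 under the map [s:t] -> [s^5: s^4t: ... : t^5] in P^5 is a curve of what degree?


The rational normal curve in P^5 is the image of P^1 under the 5-uple Veronese.
A general hyperplane in P^5 pulls back to a degree-5 form on P^1, which has 5 zeros,
so the curve meets a general hyperplane in 5 points. Degree = 5.

5


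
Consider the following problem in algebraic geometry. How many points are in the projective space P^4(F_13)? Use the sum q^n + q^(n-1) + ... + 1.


P^4(F_13) has (q^(n+1) - 1)/(q - 1) points.
= 13^4 + 13^3 + 13^2 + 13^1 + 13^0
= 28561 + 2197 + 169 + 13 + 1
= 30941

30941


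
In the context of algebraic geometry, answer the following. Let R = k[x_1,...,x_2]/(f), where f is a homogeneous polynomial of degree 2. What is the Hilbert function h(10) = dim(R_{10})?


For R = k[x_1,...,x_n]/(f) with f homogeneous of degree e:
The Hilbert series is (1 - t^e)/(1 - t)^n.
So h(d) = C(d+n-1, n-1) - C(d-e+n-1, n-1) for d >= e.
With n=2, e=2, d=10:
C(10+2-1, 2-1) = C(11, 1) = 11
C(10-2+2-1, 2-1) = C(9, 1) = 9
h(10) = 11 - 9 = 2

2


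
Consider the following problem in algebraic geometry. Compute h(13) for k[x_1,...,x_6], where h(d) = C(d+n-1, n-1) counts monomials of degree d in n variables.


The Hilbert function for the polynomial ring in 6 variables is:
h(d) = C(d+n-1, n-1)
h(13) = C(13+6-1, 6-1) = C(18, 5)
= 18! / (5! * 13!)
= 8568

8568


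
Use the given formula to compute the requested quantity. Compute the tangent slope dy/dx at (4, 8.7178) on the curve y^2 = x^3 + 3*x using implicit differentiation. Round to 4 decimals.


Using implicit differentiation of y^2 = x^3 + 3*x:
2y * dy/dx = 3x^2 + 3
dy/dx = (3x^2 + 3)/(2y)
Numerator: 3*4^2 + 3 = 51
Denominator: 2*8.7178 = 17.4356
dy/dx = 51/17.4356 = 2.9250

2.9250


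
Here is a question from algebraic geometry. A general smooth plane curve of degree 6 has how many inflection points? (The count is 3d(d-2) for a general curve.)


For a general smooth plane curve C of degree d, the inflection points are
the intersection of C with its Hessian curve, which has degree 3(d-2).
By Bezout, the total intersection number is d * 3(d-2) = 6 * 12 = 72.
For a general curve every flex is ordinary, so each contributes
multiplicity 1 to C·Hess(C), and the number of distinct inflection
points is 3d(d-2).
Inflection points = 3*6*(6-2) = 3*6*4 = 72

72


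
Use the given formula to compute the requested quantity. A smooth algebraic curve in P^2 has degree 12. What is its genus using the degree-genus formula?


Using the genus formula for smooth plane curves:
g = (d-1)(d-2)/2
g = (12-1)(12-2)/2
g = 11*10/2
g = 110/2 = 55

55


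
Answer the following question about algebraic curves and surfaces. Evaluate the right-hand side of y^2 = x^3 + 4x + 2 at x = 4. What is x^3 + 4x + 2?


Compute x^3 + 4x + 2 at x = 4:
x^3 = 4^3 = 64
4*x = 4*4 = 16
Sum: 64 + 16 + 2 = 82

82


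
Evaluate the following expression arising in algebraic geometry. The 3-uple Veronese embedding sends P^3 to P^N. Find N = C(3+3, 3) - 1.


The Veronese embedding v_d: P^n -> P^N maps each point to all
degree-d monomials in n+1 homogeneous coordinates.
N = C(n+d, d) - 1
N = C(3+3, 3) - 1
N = C(6, 3) - 1
C(6, 3) = 20
N = 20 - 1 = 19

19


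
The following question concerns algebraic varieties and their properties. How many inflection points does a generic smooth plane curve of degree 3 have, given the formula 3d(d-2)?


For a general smooth plane curve C of degree d, the inflection points are
the intersection of C with its Hessian curve, which has degree 3(d-2).
By Bezout, the total intersection number is d * 3(d-2) = 3 * 3 = 9.
For a general curve every flex is ordinary, so each contributes
multiplicity 1 to C·Hess(C), and the number of distinct inflection
points is 3d(d-2).
Inflection points = 3*3*(3-2) = 3*3*1 = 9

9


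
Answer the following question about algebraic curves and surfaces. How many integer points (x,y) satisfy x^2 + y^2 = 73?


Systematically check integer values of x where x^2 <= 73.
For each valid x, check if 73 - x^2 is a perfect square.
x=3: 73 - 9 = 64, sqrt = 8 (valid)
x=8: 73 - 64 = 9, sqrt = 3 (valid)
Total integer solutions found: 8

8


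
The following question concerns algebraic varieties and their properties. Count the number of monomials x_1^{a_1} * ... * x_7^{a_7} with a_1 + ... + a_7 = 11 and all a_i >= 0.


The number of degree-11 monomials in 7 variables is C(d+n-1, n-1).
= C(11+7-1, 7-1) = C(17, 6)
= 12376

12376


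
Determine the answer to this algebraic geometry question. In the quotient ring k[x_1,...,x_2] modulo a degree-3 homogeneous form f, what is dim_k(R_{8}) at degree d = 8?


For R = k[x_1,...,x_n]/(f) with f homogeneous of degree e:
The Hilbert series is (1 - t^e)/(1 - t)^n.
So h(d) = C(d+n-1, n-1) - C(d-e+n-1, n-1) for d >= e.
With n=2, e=3, d=8:
C(8+2-1, 2-1) = C(9, 1) = 9
C(8-3+2-1, 2-1) = C(6, 1) = 6
h(8) = 9 - 6 = 3

3


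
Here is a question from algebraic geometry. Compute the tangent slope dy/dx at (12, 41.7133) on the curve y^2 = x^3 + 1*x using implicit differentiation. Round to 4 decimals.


Using implicit differentiation of y^2 = x^3 + 1*x:
2y * dy/dx = 3x^2 + 1
dy/dx = (3x^2 + 1)/(2y)
Numerator: 3*12^2 + 1 = 433
Denominator: 2*41.7133 = 83.4266
dy/dx = 433/83.4266 = 5.1902

5.1902


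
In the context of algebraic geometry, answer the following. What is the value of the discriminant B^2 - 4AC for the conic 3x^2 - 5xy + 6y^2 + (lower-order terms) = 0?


The discriminant of a conic Ax^2 + Bxy + Cy^2 + ... = 0 is B^2 - 4AC.
B^2 = (-5)^2 = 25
4AC = 4*3*6 = 72
Discriminant = 25 - 72 = -47

-47


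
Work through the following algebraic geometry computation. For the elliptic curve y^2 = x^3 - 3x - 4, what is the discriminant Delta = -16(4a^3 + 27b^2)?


Compute each component:
4a^3 = 4*(-3)^3 = 4*(-27) = -108
27b^2 = 27*(-4)^2 = 27*16 = 432
4a^3 + 27b^2 = -108 + 432 = 324
Delta = -16*324 = -5184

-5184


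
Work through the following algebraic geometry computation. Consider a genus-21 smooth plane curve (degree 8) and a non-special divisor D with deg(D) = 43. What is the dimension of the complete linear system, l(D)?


First, compute the genus of a smooth plane curve of degree 8:
g = (d-1)(d-2)/2 = (8-1)(8-2)/2 = 21
For a non-special divisor D (i.e., h^1(D) = 0), Riemann-Roch gives:
l(D) = deg(D) - g + 1
Since deg(D) = 43 >= 2g - 1 = 41, D is non-special.
l(D) = 43 - 21 + 1 = 23

23


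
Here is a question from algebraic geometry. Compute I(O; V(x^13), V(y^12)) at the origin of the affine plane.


The intersection multiplicity of V(x^a) and V(y^b) at the origin is:
I(O; V(x^13), V(y^12)) = dim_k(k[x,y]/(x^13, y^12))
A basis for k[x,y]/(x^13, y^12) is the set of monomials x^i * y^j
where 0 <= i < 13 and 0 <= j < 12.
The number of such monomials is 13 * 12 = 156

156


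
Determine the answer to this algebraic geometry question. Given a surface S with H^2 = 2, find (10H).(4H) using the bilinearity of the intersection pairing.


Using bilinearity of the intersection pairing on a surface S:
(aH).(bH) = ab * (H.H)
We have H^2 = 2.
D.E = (10H).(4H) = 10*4*2
= 40*2
= 80

80


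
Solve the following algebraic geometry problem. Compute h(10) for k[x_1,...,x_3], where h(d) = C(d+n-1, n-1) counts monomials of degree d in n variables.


The Hilbert function for the polynomial ring in 3 variables is:
h(d) = C(d+n-1, n-1)
h(10) = C(10+3-1, 3-1) = C(12, 2)
= 12! / (2! * 10!)
= 66

66


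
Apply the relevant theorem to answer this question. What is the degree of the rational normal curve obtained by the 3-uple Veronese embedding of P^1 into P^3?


The rational normal curve in P^3 is the image of P^1 under the 3-uple Veronese.
A general hyperplane in P^3 pulls back to a degree-3 form on P^1, which has 3 zeros,
so the curve meets a general hyperplane in 3 points. Degree = 3.

3


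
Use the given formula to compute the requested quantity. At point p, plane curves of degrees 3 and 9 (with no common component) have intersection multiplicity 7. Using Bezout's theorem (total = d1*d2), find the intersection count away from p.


By Bezout's theorem, the total intersection number is d1 * d2.
Total = 3 * 9 = 27
Intersection multiplicity at p = 7
Remaining intersections = 27 - 7 = 20

20


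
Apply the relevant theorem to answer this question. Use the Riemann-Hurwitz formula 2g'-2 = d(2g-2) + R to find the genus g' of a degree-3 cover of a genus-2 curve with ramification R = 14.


Riemann-Hurwitz formula: 2g' - 2 = d(2g - 2) + R
Given: d = 3, g = 2, R = 14
2g' - 2 = 3*(2*2 - 2) + 14
2g' - 2 = 3*2 + 14
2g' - 2 = 6 + 14 = 20
2g' = 22
g' = 11

11


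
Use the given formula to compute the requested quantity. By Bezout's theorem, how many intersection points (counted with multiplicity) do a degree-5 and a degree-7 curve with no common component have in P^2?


Bezout's theorem states the intersection count equals the product of degrees.
Intersection count = 5 * 7 = 35

35


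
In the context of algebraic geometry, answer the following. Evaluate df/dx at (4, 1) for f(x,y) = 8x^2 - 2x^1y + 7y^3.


df/dx = 2*8*x^1 + 1*(-2)*x^0*y
At (4,1): 2*8*4^1 + 1*(-2)*4^0*1
= 64 - 2
= 62

62


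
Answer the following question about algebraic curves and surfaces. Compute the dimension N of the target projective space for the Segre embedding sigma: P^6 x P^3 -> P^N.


The Segre embedding maps P^m x P^n into P^N via
all products of coordinates from each factor.
N = (m+1)(n+1) - 1
N = (6+1)(3+1) - 1
N = 7*4 - 1
N = 28 - 1 = 27

27


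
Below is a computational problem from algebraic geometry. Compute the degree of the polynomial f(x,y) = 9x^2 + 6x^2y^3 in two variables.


Examine each term for its total degree (sum of exponents).
  Term '9x^2' has total degree 2+0 = 2.
  Term '6x^2y^3' has total degree 2+3 = 5.
The maximum total degree among all terms is 5.

5


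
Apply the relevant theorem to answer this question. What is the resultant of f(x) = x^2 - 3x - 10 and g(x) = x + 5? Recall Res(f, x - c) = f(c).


For Res(f, x - c), we evaluate f at x = c.
f(-5) = (-5)^2 - 3*(-5) - 10
= 25 + 15 - 10
= 40 - 10 = 30
Res(f, g) = 30

30


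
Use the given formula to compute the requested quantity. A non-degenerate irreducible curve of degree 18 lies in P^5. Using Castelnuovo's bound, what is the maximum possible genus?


Castelnuovo's bound: write d - 1 = m(r-1) + epsilon with 0 <= epsilon < r-1.
d - 1 = 18 - 1 = 17
r - 1 = 5 - 1 = 4
17 = 4*4 + 1, so m = 4, epsilon = 1
pi(d, r) = m(m-1)(r-1)/2 + m*epsilon
= 4*3*4/2 + 4*1
= 48/2 + 4
= 24 + 4 = 28

28


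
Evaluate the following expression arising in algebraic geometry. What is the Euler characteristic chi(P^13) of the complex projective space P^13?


The complex projective space P^13 has one cell in each even real dimension 0, 2, ..., 26.
The cohomology groups are H^{2k}(P^13) = Z for k = 0,...,13, and 0 otherwise.
Euler characteristic = sum of Betti numbers = 1 per even-dimensional cohomology group.
chi(P^13) = 13 + 1 = 14

14


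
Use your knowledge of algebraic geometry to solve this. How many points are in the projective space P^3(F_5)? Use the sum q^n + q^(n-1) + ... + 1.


P^3(F_5) has (q^(n+1) - 1)/(q - 1) points.
= 5^3 + 5^2 + 5^1 + 5^0
= 125 + 25 + 5 + 1
= 156

156


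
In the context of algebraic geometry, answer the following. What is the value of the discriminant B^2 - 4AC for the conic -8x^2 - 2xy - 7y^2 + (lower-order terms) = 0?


The discriminant of a conic Ax^2 + Bxy + Cy^2 + ... = 0 is B^2 - 4AC.
B^2 = (-2)^2 = 4
4AC = 4*(-8)*(-7) = 224
Discriminant = 4 - 224 = -220

-220


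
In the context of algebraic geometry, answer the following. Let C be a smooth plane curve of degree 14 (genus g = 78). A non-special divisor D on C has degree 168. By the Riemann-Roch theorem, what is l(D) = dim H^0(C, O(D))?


First, compute the genus of a smooth plane curve of degree 14:
g = (d-1)(d-2)/2 = (14-1)(14-2)/2 = 78
For a non-special divisor D (i.e., h^1(D) = 0), Riemann-Roch gives:
l(D) = deg(D) - g + 1
Since deg(D) = 168 >= 2g - 1 = 155, D is non-special.
l(D) = 168 - 78 + 1 = 91

91


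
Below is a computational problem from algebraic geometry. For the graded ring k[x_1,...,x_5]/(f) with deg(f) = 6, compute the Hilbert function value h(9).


For R = k[x_1,...,x_n]/(f) with f homogeneous of degree e:
The Hilbert series is (1 - t^e)/(1 - t)^n.
So h(d) = C(d+n-1, n-1) - C(d-e+n-1, n-1) for d >= e.
With n=5, e=6, d=9:
C(9+5-1, 5-1) = C(13, 4) = 715
C(9-6+5-1, 5-1) = C(7, 4) = 35
h(9) = 715 - 35 = 680

680


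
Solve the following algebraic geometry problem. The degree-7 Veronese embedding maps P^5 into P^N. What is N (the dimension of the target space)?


The Veronese embedding v_d: P^n -> P^N maps each point to all
degree-d monomials in n+1 homogeneous coordinates.
N = C(n+d, d) - 1
N = C(5+7, 7) - 1
N = C(12, 7) - 1
C(12, 7) = 792
N = 792 - 1 = 791

791


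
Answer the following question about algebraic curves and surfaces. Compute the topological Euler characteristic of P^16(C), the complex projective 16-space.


The complex projective space P^16 has one cell in each even real dimension 0, 2, ..., 32.
The cohomology groups are H^{2k}(P^16) = Z for k = 0,...,16, and 0 otherwise.
Euler characteristic = sum of Betti numbers = 1 per even-dimensional cohomology group.
chi(P^16) = 16 + 1 = 17

17


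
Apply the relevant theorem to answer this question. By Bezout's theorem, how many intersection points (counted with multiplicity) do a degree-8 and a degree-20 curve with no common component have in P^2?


Bezout's theorem states the intersection count equals the product of degrees.
Intersection count = 8 * 20 = 160

160


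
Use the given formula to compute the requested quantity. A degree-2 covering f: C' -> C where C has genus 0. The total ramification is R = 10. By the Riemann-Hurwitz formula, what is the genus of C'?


Riemann-Hurwitz formula: 2g' - 2 = d(2g - 2) + R
Given: d = 2, g = 0, R = 10
2g' - 2 = 2*(2*0 - 2) + 10
2g' - 2 = 2*(-2) + 10
2g' - 2 = -4 + 10 = 6
2g' = 8
g' = 4

4


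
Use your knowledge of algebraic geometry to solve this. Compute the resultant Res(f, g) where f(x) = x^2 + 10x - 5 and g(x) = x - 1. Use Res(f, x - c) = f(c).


For Res(f, x - c), we evaluate f at x = c.
f(1) = 1^2 + 10*1 - 5
= 1 + 10 - 5
= 11 - 5 = 6
Res(f, g) = 6

6


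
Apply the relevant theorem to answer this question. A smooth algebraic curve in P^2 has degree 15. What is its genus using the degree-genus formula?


Using the genus formula for smooth plane curves:
g = (d-1)(d-2)/2
g = (15-1)(15-2)/2
g = 14*13/2
g = 182/2 = 91

91


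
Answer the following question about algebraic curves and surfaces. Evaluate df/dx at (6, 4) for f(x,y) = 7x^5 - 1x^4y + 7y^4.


df/dx = 5*7*x^4 + 4*(-1)*x^3*y
At (6,4): 5*7*6^4 + 4*(-1)*6^3*4
= 45360 - 3456
= 41904

41904


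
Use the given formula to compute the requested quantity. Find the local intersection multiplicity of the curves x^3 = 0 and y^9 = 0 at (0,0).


The intersection multiplicity of V(x^a) and V(y^b) at the origin is:
I(O; V(x^3), V(y^9)) = dim_k(k[x,y]/(x^3, y^9))
A basis for k[x,y]/(x^3, y^9) is the set of monomials x^i * y^j
where 0 <= i < 3 and 0 <= j < 9.
The number of such monomials is 3 * 9 = 27

27


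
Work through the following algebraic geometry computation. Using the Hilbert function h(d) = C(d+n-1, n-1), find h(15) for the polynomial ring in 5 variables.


The Hilbert function for the polynomial ring in 5 variables is:
h(d) = C(d+n-1, n-1)
h(15) = C(15+5-1, 5-1) = C(19, 4)
= 19! / (4! * 15!)
= 3876

3876


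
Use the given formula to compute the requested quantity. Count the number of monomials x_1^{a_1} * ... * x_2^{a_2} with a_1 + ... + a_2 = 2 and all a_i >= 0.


The number of degree-2 monomials in 2 variables is C(d+n-1, n-1).
= C(2+2-1, 2-1) = C(3, 1)
= 3

3


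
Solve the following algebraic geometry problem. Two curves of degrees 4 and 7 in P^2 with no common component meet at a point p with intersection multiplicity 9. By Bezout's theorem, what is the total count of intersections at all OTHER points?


By Bezout's theorem, the total intersection number is d1 * d2.
Total = 4 * 7 = 28
Intersection multiplicity at p = 9
Remaining intersections = 28 - 9 = 19

19


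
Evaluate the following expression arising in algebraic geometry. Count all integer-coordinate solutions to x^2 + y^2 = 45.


Systematically check integer values of x where x^2 <= 45.
For each valid x, check if 45 - x^2 is a perfect square.
x=3: 45 - 9 = 36, sqrt = 6 (valid)
x=6: 45 - 36 = 9, sqrt = 3 (valid)
Total integer solutions found: 8

8


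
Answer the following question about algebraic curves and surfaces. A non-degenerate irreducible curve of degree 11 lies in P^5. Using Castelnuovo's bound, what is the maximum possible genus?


Castelnuovo's bound: write d - 1 = m(r-1) + epsilon with 0 <= epsilon < r-1.
d - 1 = 11 - 1 = 10
r - 1 = 5 - 1 = 4
10 = 2*4 + 2, so m = 2, epsilon = 2
pi(d, r) = m(m-1)(r-1)/2 + m*epsilon
= 2*1*4/2 + 2*2
= 8/2 + 4
= 4 + 4 = 8

8


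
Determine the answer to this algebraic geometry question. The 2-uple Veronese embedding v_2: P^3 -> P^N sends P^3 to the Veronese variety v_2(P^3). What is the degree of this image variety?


The Veronese variety v_2(P^3) has degree d^r.
d^r = 2^3 = 8

8
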